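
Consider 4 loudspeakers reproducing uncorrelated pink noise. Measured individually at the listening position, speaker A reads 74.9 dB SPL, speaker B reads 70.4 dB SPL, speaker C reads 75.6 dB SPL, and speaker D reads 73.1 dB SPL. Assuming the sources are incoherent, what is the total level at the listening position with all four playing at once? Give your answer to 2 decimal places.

Incoherent sources sum as intensities:
L_total = 10·log₁₀(10^(74.9/10) + 10^(70.4/10) + 10^(75.6/10) + 10^(73.1/10)) = 10·log₁₀(98590000) = 79.94 dB SPL.

79.94 dB SPL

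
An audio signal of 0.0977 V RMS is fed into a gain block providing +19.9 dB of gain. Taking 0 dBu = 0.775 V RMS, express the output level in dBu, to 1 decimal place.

Input level: 20·log₁₀(0.0977/0.775) = -17.99 dBu.
Output: -17.99 + 19.9 = +1.9 dBu.

+1.9 dBu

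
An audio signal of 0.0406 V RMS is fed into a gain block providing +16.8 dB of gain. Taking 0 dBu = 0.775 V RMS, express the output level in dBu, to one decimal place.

Input level: 20·log₁₀(0.0406/0.775) = -25.62 dBu.
Output: -25.62 + 16.8 = -8.8 dBu.

-8.8 dBu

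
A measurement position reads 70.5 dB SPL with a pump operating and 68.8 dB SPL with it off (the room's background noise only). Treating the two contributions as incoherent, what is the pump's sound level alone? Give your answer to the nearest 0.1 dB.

65.6 dB SPL

Background correction is a power subtraction:
L_src = 10·log₁₀(10^(70.5/10) − 10^(68.8/10)) = 10·log₁₀(3634000) = 65.6 dB SPL.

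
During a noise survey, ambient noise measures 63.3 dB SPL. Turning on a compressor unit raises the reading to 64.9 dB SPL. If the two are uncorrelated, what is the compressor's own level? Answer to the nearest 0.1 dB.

59.8 dB SPL

Background correction is a power subtraction:
L_src = 10·log₁₀(10^(64.9/10) − 10^(63.3/10)) = 10·log₁₀(952300) = 59.8 dB SPL.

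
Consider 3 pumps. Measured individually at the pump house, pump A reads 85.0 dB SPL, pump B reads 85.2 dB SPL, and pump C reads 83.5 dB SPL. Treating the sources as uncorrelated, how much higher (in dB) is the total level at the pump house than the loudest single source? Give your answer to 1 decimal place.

Add the sources as powers (linear), then convert back to dB:
L_total = 10·log₁₀(10^(85.0/10) + 10^(85.2/10) + 10^(83.5/10)) = 89.40 dB SPL.
Excess over the loudest (85.2 dB): 89.40 − 85.2 = 4.2 dB.

4.2 dB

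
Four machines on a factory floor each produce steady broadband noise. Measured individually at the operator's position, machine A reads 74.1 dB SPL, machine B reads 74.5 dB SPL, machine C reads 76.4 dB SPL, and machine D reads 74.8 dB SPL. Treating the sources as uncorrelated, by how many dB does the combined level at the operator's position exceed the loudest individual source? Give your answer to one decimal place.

4.7 dB

Uncorrelated sources add in intensity (power), not in dB.
L_total = 10·log₁₀(10^(74.1/10) + 10^(74.5/10) + 10^(76.4/10) + 10^(74.8/10)) = 81.06 dB SPL.
Excess over the loudest (76.4 dB): 81.06 − 76.4 = 4.7 dB.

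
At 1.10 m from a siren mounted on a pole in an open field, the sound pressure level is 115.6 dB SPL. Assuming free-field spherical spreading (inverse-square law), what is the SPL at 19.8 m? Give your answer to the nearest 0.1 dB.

For a point source in a free field, ΔL = −20·log₁₀(d₂/d₁).
ΔL = −20·log₁₀(19.8/1.10) = -25.11 dB, so L₂ = 115.6 + (-25.11) = 90.5 dB SPL.

90.5 dB SPL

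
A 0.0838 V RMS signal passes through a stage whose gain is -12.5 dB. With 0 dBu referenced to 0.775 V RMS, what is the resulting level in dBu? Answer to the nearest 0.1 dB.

Input level: 20·log₁₀(0.0838/0.775) = -19.32 dBu.
Output: -19.32 − 12.5 = -31.8 dBu.

-31.8 dBu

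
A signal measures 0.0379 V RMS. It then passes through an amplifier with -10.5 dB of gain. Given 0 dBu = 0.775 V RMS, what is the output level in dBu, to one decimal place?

-36.7 dBu

Input level: 20·log₁₀(0.0379/0.775) = -26.21 dBu.
Output: -26.21 − 10.5 = -36.7 dBu.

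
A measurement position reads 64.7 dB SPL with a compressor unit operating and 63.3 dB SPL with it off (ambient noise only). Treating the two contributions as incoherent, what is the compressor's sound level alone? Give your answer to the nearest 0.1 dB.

Remove the background by subtracting linear intensities:
L_src = 10·log₁₀(10^(64.7/10) − 10^(63.3/10)) = 10·log₁₀(813200) = 59.1 dB SPL.

59.1 dB SPL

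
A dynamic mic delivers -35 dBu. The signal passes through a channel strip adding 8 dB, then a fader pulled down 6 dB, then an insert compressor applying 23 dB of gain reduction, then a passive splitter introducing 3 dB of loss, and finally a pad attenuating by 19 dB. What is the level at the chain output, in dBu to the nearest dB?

Cascaded gains and losses add directly in dB.
-35 + 8 − 6 − 23 − 3 − 19 = -78 dBu.

-78 dBu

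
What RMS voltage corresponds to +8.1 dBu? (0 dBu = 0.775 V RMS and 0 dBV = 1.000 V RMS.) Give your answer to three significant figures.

1.97 V

V = 0.775 V × 10^(+8.1/20).
= 0.775 × 2.541 = 1.97 V.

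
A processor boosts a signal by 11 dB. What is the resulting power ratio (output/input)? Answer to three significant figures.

12.6

Power ratio = 10^(dB/10).
10^(11/10) = 10^(1.100) = 12.6.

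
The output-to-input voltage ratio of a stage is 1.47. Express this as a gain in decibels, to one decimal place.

Voltage ratio → dB uses the 20·log₁₀ form:
20·log₁₀(1.47) = 3.3 dB.

3.3 dB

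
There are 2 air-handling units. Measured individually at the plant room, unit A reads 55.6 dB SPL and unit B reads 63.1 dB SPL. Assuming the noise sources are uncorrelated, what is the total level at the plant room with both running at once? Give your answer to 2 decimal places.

Uncorrelated sources add in intensity (power), not in dB.
L_total = 10·log₁₀(10^(55.6/10) + 10^(63.1/10)) = 10·log₁₀(2405000) = 63.81 dB SPL.

63.81 dB SPL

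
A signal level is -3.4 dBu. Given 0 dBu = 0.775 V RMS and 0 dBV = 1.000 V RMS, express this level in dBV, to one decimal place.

-5.6 dBV

The offset between the scales is 20·log₁₀(0.775/1.000) = −2.214 dB.
So dBV = -3.4 − 2.214 = -5.6 dBV.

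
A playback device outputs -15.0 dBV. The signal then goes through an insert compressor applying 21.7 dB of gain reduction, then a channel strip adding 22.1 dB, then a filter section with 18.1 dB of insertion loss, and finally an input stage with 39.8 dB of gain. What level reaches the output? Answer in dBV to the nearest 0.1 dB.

Gain stages sum in dB:
-15.0 − 21.7 + 22.1 − 18.1 + 39.8 = +7.1 dBV.

+7.1 dBV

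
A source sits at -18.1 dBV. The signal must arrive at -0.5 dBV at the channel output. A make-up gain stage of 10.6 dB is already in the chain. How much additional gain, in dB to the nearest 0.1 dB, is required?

The required make-up gain is the shortfall in the dB sum.
G = -0.5 − (-18.1) − 10.6 = 7.0 dB.

7.0 dB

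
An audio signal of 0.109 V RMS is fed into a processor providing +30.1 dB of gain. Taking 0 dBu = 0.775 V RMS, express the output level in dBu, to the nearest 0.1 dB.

+13.1 dBu

Input level: 20·log₁₀(0.109/0.775) = -17.04 dBu.
Output: -17.04 + 30.1 = +13.1 dBu.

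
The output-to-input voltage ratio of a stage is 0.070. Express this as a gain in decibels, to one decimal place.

-23.1 dB

Voltage ratio → dB uses the 20·log₁₀ form:
20·log₁₀(0.070) = -23.1 dB.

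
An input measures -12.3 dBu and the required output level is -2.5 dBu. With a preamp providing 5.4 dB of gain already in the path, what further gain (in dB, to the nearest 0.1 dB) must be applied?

The required make-up gain is the shortfall in the dB sum.
G = -2.5 − (-12.3) − 5.4 = 4.4 dB.

4.4 dB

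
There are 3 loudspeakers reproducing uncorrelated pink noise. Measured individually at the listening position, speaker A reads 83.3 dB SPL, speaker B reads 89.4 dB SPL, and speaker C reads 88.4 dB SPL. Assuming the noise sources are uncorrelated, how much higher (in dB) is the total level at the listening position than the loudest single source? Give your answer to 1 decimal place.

Incoherent sources sum as intensities:
L_total = 10·log₁₀(10^(83.3/10) + 10^(89.4/10) + 10^(88.4/10)) = 92.50 dB SPL.
Excess over the loudest (89.4 dB): 92.50 − 89.4 = 3.1 dB.

3.1 dB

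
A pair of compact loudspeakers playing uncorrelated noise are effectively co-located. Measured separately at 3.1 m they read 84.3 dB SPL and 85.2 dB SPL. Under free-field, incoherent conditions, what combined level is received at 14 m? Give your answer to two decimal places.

Combined at 3.1 m: 10·log₁₀(10^(84.3/10)+10^(85.2/10)) = 87.784 dB SPL.
Then apply −20·log₁₀(14/3.1) = -13.095 dB → 74.69 dB SPL.

74.69 dB SPL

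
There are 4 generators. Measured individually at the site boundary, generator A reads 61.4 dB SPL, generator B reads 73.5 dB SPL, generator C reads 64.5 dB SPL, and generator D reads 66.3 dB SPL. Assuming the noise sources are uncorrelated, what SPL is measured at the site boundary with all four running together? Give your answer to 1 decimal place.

74.9 dB SPL

Uncorrelated sources add in intensity (power), not in dB.
L_total = 10·log₁₀(10^(61.4/10) + 10^(73.5/10) + 10^(64.5/10) + 10^(66.3/10)) = 10·log₁₀(30850000) = 74.9 dB SPL.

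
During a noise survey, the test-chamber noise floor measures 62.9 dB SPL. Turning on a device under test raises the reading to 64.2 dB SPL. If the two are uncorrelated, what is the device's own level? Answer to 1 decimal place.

Subtract intensities: L_src = 10·log₁₀(10^(L_total/10) − 10^(L_bg/10)).
L_src = 10·log₁₀(10^(64.2/10) − 10^(62.9/10)) = 10·log₁₀(680400) = 58.3 dB SPL.

58.3 dB SPL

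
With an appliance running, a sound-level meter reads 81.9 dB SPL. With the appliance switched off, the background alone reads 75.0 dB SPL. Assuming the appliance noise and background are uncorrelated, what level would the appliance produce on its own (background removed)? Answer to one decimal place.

80.9 dB SPL

Subtract intensities: L_src = 10·log₁₀(10^(L_total/10) − 10^(L_bg/10)).
L_src = 10·log₁₀(10^(81.9/10) − 10^(75.0/10)) = 10·log₁₀(123300000) = 80.9 dB SPL.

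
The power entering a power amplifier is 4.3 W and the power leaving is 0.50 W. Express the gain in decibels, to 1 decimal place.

-9.3 dB

For a power ratio, dB = 10·log₁₀(P₂/P₁).
10·log₁₀(0.50/4.3) = 10·log₁₀(0.1163) = -9.3 dB.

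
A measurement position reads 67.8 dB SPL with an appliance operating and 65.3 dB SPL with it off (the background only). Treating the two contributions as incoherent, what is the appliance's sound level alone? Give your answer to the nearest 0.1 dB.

Remove the background by subtracting linear intensities:
L_src = 10·log₁₀(10^(67.8/10) − 10^(65.3/10)) = 10·log₁₀(2637000) = 64.2 dB SPL.

64.2 dB SPL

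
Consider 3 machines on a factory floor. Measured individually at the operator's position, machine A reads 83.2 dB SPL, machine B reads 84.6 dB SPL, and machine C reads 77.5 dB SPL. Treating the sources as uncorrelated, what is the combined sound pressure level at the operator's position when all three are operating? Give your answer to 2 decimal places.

Add the sources as powers (linear), then convert back to dB:
L_total = 10·log₁₀(10^(83.2/10) + 10^(84.6/10) + 10^(77.5/10)) = 10·log₁₀(553600000) = 87.43 dB SPL.

87.43 dB SPL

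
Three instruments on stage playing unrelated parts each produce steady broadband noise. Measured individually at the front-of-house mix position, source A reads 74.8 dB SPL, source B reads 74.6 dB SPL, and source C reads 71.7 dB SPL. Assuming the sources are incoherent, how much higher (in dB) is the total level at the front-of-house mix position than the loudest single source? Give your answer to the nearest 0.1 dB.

3.9 dB

Uncorrelated sources add in intensity (power), not in dB.
L_total = 10·log₁₀(10^(74.8/10) + 10^(74.6/10) + 10^(71.7/10)) = 78.68 dB SPL.
Excess over the loudest (74.8 dB): 78.68 − 74.8 = 3.9 dB.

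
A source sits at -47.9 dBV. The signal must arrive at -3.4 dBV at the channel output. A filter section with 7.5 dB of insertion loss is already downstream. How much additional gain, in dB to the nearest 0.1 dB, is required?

The required make-up gain is the shortfall in the dB sum.
G = -3.4 − (-47.9) + 7.5 = 52.0 dB.

52.0 dB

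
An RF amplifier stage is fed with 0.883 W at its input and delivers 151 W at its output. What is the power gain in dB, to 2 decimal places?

For a power ratio, dB = 10·log₁₀(P₂/P₁).
10·log₁₀(151/0.883) = 10·log₁₀(171.0) = 22.33 dB.

22.33 dB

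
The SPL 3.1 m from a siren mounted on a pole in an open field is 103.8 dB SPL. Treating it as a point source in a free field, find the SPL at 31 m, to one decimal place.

For a point source in a free field, ΔL = −20·log₁₀(d₂/d₁).
ΔL = −20·log₁₀(31/3.1) = -20.00 dB, so L₂ = 103.8 + (-20.00) = 83.8 dB SPL.

83.8 dB SPL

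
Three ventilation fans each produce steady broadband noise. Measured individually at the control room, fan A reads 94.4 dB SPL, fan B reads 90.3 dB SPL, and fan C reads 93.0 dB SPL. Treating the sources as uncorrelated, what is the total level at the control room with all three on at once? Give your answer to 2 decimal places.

Incoherent sources sum as intensities:
L_total = 10·log₁₀(10^(94.4/10) + 10^(90.3/10) + 10^(93.0/10)) = 10·log₁₀(5821000000) = 97.65 dB SPL.

97.65 dB SPL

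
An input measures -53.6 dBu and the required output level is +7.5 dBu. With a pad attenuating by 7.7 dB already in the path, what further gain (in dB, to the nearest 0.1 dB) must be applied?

The required make-up gain is the shortfall in the dB sum.
G = +7.5 − (-53.6) + 7.7 = 68.8 dB.

68.8 dB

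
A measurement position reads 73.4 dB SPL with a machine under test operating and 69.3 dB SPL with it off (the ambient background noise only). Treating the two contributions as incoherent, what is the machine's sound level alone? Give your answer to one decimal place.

Background correction is a power subtraction:
L_src = 10·log₁₀(10^(73.4/10) − 10^(69.3/10)) = 10·log₁₀(13370000) = 71.3 dB SPL.

71.3 dB SPL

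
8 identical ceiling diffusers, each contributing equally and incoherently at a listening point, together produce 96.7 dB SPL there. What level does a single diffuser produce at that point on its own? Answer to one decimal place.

8 equal incoherent sources add 10·log₁₀(8) = 9.03 dB over one source.
L_one = 96.7 − 9.03 = 87.7 dB SPL.

87.7 dB SPL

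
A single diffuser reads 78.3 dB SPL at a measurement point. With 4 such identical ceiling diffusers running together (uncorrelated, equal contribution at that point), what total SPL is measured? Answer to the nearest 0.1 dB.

84.3 dB SPL

4 equal incoherent sources raise the level by 10·log₁₀(4) = 6.02 dB.
L_total = 78.3 + 6.02 = 84.3 dB SPL.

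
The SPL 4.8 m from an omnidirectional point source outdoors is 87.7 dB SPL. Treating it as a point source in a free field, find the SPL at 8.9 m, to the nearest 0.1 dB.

82.3 dB SPL

Free-field point source: level drops by 20·log₁₀ of the distance ratio.
ΔL = −20·log₁₀(8.9/4.8) = -5.36 dB, so L₂ = 87.7 + (-5.36) = 82.3 dB SPL.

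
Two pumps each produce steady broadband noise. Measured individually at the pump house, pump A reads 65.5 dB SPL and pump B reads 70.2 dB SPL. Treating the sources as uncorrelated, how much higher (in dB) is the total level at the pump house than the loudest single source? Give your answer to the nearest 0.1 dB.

1.3 dB

Incoherent sources sum as intensities:
L_total = 10·log₁₀(10^(65.5/10) + 10^(70.2/10)) = 71.47 dB SPL.
Excess over the loudest (70.2 dB): 71.47 − 70.2 = 1.3 dB.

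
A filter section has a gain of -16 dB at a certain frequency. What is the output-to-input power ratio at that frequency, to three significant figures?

Power ratio = 10^(dB/10).
10^(-16/10) = 10^(-1.600) = 0.0251.

0.0251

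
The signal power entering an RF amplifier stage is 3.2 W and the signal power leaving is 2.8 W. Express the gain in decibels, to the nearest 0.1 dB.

-0.6 dB

Power ratio → dB uses the 10·log₁₀ form:
10·log₁₀(2.8/3.2) = 10·log₁₀(0.8750) = -0.6 dB.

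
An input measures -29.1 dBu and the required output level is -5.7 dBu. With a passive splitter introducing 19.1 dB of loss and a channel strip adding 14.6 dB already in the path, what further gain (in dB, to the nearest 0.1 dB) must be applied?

The required make-up gain is the shortfall in the dB sum.
G = -5.7 − (-29.1) + 19.1 − 14.6 = 27.9 dB.

27.9 dB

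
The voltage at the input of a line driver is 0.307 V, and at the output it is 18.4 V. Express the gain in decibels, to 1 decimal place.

35.6 dB

Voltage is an amplitude quantity, so gain = 20·log₁₀(V_out/V_in).
20·log₁₀(18.4/0.307) = 20·log₁₀(59.93) = 35.6 dB.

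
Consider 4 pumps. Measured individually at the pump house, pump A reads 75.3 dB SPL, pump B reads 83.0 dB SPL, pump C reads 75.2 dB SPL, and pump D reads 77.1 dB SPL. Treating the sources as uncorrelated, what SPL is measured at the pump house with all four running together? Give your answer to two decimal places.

Incoherent sources sum as intensities:
L_total = 10·log₁₀(10^(75.3/10) + 10^(83.0/10) + 10^(75.2/10) + 10^(77.1/10)) = 10·log₁₀(317800000) = 85.02 dB SPL.

85.02 dB SPL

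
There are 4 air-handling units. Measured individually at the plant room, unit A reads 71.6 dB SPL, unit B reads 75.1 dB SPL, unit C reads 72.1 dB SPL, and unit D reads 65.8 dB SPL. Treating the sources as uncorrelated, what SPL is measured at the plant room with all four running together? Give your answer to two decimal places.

78.25 dB SPL

Add the sources as powers (linear), then convert back to dB:
L_total = 10·log₁₀(10^(71.6/10) + 10^(75.1/10) + 10^(72.1/10) + 10^(65.8/10)) = 10·log₁₀(66830000) = 78.25 dB SPL.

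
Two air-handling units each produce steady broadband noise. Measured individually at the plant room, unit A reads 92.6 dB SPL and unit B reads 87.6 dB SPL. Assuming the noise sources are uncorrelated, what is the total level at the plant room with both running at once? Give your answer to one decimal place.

93.8 dB SPL

Add the sources as powers (linear), then convert back to dB:
L_total = 10·log₁₀(10^(92.6/10) + 10^(87.6/10)) = 10·log₁₀(2395000000) = 93.8 dB SPL.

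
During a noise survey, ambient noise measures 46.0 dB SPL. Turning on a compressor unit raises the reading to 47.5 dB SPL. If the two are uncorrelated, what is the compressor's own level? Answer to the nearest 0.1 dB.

Remove the background by subtracting linear intensities:
L_src = 10·log₁₀(10^(47.5/10) − 10^(46.0/10)) = 10·log₁₀(16420) = 42.2 dB SPL.

42.2 dB SPL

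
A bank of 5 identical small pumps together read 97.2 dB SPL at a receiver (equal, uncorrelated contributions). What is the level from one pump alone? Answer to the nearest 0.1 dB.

5 equal incoherent sources add 10·log₁₀(5) = 6.99 dB over one source.
L_one = 97.2 − 6.99 = 90.2 dB SPL.

90.2 dB SPL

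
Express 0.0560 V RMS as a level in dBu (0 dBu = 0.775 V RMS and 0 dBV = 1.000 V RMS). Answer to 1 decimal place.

-22.8 dBu

dBu = 20·log₁₀(V / 0.775 V).
20·log₁₀(0.0560/0.775) = -22.8 dBu.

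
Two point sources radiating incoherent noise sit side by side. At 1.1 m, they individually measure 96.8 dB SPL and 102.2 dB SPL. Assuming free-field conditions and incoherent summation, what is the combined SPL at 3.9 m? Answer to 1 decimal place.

Combined at 1.1 m: 10·log₁₀(10^(96.8/10)+10^(102.2/10)) = 103.30 dB SPL.
Then apply −20·log₁₀(3.9/1.1) = -10.99 dB → 92.3 dB SPL.

92.3 dB SPL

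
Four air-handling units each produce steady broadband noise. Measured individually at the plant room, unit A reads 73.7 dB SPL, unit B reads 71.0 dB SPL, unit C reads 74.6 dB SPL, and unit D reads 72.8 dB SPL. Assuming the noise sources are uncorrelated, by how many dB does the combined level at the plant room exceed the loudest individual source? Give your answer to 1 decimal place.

Uncorrelated sources add in intensity (power), not in dB.
L_total = 10·log₁₀(10^(73.7/10) + 10^(71.0/10) + 10^(74.6/10) + 10^(72.8/10)) = 79.24 dB SPL.
Excess over the loudest (74.6 dB): 79.24 − 74.6 = 4.6 dB.

4.6 dB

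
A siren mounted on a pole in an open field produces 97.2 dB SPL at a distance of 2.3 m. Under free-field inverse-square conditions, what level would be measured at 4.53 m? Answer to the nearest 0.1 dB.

Free-field point source: level drops by 20·log₁₀ of the distance ratio.
ΔL = −20·log₁₀(4.53/2.3) = -5.89 dB, so L₂ = 97.2 + (-5.89) = 91.3 dB SPL.

91.3 dB SPL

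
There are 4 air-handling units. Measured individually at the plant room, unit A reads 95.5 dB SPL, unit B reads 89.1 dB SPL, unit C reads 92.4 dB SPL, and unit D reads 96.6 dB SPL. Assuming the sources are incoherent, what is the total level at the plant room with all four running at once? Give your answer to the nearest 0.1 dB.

Incoherent sources sum as intensities:
L_total = 10·log₁₀(10^(95.5/10) + 10^(89.1/10) + 10^(92.4/10) + 10^(96.6/10)) = 10·log₁₀(10670000000) = 100.3 dB SPL.

100.3 dB SPL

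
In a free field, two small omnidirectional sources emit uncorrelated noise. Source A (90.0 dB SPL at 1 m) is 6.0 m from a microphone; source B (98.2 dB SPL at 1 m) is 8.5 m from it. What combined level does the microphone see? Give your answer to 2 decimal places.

At the listener: L_A = 90.0 − 20·log₁₀(6.0) = 74.437 dB; L_B = 98.2 − 20·log₁₀(8.5) = 79.612 dB.
Combined: 10·log₁₀(10^(74.437/10)+10^(79.612/10)) = 80.76 dB SPL.

80.76 dB SPL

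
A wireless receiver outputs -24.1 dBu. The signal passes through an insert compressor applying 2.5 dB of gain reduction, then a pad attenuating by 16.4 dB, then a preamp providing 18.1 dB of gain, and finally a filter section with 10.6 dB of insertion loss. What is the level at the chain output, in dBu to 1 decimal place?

Cascaded gains and losses add directly in dB.
-24.1 − 2.5 − 16.4 + 18.1 − 10.6 = -35.5 dBu.

-35.5 dBu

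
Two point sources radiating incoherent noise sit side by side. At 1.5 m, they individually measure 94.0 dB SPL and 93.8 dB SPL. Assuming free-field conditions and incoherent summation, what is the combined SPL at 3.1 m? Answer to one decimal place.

Combined at 1.5 m: 10·log₁₀(10^(94.0/10)+10^(93.8/10)) = 96.91 dB SPL.
Then apply −20·log₁₀(3.1/1.5) = -6.31 dB → 90.6 dB SPL.

90.6 dB SPL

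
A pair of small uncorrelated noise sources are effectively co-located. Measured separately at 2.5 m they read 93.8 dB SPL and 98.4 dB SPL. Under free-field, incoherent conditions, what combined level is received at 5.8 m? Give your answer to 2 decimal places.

92.38 dB SPL

Combined at 2.5 m: 10·log₁₀(10^(93.8/10)+10^(98.4/10)) = 99.693 dB SPL.
Then apply −20·log₁₀(5.8/2.5) = -7.310 dB → 92.38 dB SPL.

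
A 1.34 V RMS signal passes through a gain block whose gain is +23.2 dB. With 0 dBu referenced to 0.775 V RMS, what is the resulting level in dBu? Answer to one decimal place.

Input level: 20·log₁₀(1.34/0.775) = 4.76 dBu.
Output: 4.76 + 23.2 = +28.0 dBu.

+28.0 dBu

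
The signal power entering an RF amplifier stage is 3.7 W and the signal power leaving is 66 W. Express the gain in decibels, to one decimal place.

Power is a power quantity, so gain = 10·log₁₀(P_out/P_in).
10·log₁₀(66/3.7) = 10·log₁₀(17.84) = 12.5 dB.

12.5 dB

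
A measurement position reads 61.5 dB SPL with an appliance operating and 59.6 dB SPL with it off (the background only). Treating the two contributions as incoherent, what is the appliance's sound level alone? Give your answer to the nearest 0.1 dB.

Subtract intensities: L_src = 10·log₁₀(10^(L_total/10) − 10^(L_bg/10)).
L_src = 10·log₁₀(10^(61.5/10) − 10^(59.6/10)) = 10·log₁₀(500500) = 57.0 dB SPL.

57.0 dB SPL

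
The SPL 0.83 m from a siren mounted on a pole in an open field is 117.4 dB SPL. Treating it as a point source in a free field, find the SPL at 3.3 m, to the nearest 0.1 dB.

Inverse-square spreading gives ΔL = −20·log₁₀(d₂/d₁).
ΔL = −20·log₁₀(3.3/0.83) = -11.99 dB, so L₂ = 117.4 + (-11.99) = 105.4 dB SPL.

105.4 dB SPL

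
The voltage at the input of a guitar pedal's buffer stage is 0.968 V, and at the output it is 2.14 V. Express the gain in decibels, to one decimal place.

Voltage is an amplitude quantity, so gain = 20·log₁₀(V_out/V_in).
20·log₁₀(2.14/0.968) = 20·log₁₀(2.211) = 6.9 dB.

6.9 dB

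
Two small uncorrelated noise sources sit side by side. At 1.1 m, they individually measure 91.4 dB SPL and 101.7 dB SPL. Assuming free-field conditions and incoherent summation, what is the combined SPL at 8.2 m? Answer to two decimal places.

Combined at 1.1 m: 10·log₁₀(10^(91.4/10)+10^(101.7/10)) = 102.087 dB SPL.
Then apply −20·log₁₀(8.2/1.1) = -17.448 dB → 84.64 dB SPL.

84.64 dB SPL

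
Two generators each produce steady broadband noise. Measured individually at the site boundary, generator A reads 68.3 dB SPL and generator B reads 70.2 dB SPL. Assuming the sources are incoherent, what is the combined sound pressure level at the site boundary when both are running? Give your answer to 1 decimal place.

72.4 dB SPL

Uncorrelated sources add in intensity (power), not in dB.
L_total = 10·log₁₀(10^(68.3/10) + 10^(70.2/10)) = 10·log₁₀(17230000) = 72.4 dB SPL.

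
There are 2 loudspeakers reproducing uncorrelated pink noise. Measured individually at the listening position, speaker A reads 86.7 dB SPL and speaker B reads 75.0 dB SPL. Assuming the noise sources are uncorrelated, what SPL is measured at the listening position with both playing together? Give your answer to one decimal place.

87.0 dB SPL

Add the sources as powers (linear), then convert back to dB:
L_total = 10·log₁₀(10^(86.7/10) + 10^(75.0/10)) = 10·log₁₀(499400000) = 87.0 dB SPL.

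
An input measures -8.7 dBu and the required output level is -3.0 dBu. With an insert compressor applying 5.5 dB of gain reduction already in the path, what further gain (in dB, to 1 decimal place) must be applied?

The required make-up gain is the shortfall in the dB sum.
G = -3.0 − (-8.7) + 5.5 = 11.2 dB.

11.2 dB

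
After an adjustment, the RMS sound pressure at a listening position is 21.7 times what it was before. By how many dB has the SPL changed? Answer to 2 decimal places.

Sound pressure is an amplitude quantity: ΔL = 20·log₁₀(p₂/p₁).
20·log₁₀(21.7) = 26.73 dB.

26.73 dB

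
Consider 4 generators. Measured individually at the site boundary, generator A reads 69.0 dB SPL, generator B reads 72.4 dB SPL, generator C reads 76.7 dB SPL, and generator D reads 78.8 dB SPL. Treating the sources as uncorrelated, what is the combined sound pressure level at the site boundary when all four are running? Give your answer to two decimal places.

81.70 dB SPL

Incoherent sources sum as intensities:
L_total = 10·log₁₀(10^(69.0/10) + 10^(72.4/10) + 10^(76.7/10) + 10^(78.8/10)) = 10·log₁₀(148000000) = 81.70 dB SPL.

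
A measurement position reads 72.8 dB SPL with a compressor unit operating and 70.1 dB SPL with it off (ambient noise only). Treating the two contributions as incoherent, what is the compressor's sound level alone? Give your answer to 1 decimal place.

69.5 dB SPL

Remove the background by subtracting linear intensities:
L_src = 10·log₁₀(10^(72.8/10) − 10^(70.1/10)) = 10·log₁₀(8822000) = 69.5 dB SPL.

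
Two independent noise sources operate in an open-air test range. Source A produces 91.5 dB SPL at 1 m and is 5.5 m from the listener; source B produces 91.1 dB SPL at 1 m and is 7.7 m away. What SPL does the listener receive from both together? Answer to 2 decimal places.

At the listener: L_A = 91.5 − 20·log₁₀(5.5) = 76.693 dB; L_B = 91.1 − 20·log₁₀(7.7) = 73.370 dB.
Combined: 10·log₁₀(10^(76.693/10)+10^(73.370/10)) = 78.35 dB SPL.

78.35 dB SPL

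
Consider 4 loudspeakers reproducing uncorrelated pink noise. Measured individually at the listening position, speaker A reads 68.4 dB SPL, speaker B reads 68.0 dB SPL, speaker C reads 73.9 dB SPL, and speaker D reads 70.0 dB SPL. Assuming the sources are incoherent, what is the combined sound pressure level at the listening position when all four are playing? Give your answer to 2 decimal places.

Add the sources as powers (linear), then convert back to dB:
L_total = 10·log₁₀(10^(68.4/10) + 10^(68.0/10) + 10^(73.9/10) + 10^(70.0/10)) = 10·log₁₀(47770000) = 76.79 dB SPL.

76.79 dB SPL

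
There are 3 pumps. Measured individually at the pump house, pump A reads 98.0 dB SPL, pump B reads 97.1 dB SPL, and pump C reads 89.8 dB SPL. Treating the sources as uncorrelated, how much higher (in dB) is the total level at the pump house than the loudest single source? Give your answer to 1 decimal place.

Add the sources as powers (linear), then convert back to dB:
L_total = 10·log₁₀(10^(98.0/10) + 10^(97.1/10) + 10^(89.8/10)) = 100.93 dB SPL.
Excess over the loudest (98.0 dB): 100.93 − 98.0 = 2.9 dB.

2.9 dB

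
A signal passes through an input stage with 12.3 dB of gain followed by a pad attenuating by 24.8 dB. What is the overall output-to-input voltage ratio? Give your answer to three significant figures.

0.237

Net gain = 12.3 + (−24.8) = -12.5 dB.
Voltage ratio = 10^(-12.5/20) = 0.237.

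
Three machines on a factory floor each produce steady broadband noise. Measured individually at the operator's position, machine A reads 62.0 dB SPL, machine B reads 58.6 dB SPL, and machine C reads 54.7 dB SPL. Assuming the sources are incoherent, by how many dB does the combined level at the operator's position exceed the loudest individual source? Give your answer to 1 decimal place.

2.2 dB

Add the sources as powers (linear), then convert back to dB:
L_total = 10·log₁₀(10^(62.0/10) + 10^(58.6/10) + 10^(54.7/10)) = 64.16 dB SPL.
Excess over the loudest (62.0 dB): 64.16 − 62.0 = 2.2 dB.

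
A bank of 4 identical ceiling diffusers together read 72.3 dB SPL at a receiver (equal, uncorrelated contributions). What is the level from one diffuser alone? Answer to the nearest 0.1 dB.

66.3 dB SPL

4 equal incoherent sources add 10·log₁₀(4) = 6.02 dB over one source.
L_one = 72.3 − 6.02 = 66.3 dB SPL.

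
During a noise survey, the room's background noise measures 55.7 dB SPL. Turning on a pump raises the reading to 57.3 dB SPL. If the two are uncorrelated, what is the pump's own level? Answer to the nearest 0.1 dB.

Subtract intensities: L_src = 10·log₁₀(10^(L_total/10) − 10^(L_bg/10)).
L_src = 10·log₁₀(10^(57.3/10) − 10^(55.7/10)) = 10·log₁₀(165500) = 52.2 dB SPL.

52.2 dB SPL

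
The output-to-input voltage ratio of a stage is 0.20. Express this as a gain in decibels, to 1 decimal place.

-14.0 dB

Voltage ratio → dB uses the 20·log₁₀ form:
20·log₁₀(0.20) = -14.0 dB.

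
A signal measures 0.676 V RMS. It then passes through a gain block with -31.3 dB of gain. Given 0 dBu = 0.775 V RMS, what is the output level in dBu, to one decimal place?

-32.5 dBu

Input level: 20·log₁₀(0.676/0.775) = -1.19 dBu.
Output: -1.19 − 31.3 = -32.5 dBu.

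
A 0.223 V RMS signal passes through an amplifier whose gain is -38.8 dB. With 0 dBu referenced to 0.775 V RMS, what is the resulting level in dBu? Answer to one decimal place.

Input level: 20·log₁₀(0.223/0.775) = -10.82 dBu.
Output: -10.82 − 38.8 = -49.6 dBu.

-49.6 dBu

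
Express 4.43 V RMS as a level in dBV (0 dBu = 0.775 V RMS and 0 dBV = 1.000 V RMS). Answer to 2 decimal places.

+12.93 dBV

dBV = 20·log₁₀(V / 1.000 V).
20·log₁₀(4.43/1.000) = +12.93 dBV.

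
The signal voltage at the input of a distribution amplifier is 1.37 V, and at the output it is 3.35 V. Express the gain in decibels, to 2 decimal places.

7.77 dB

Voltage is an amplitude quantity, so gain = 20·log₁₀(V_out/V_in).
20·log₁₀(3.35/1.37) = 20·log₁₀(2.445) = 7.77 dB.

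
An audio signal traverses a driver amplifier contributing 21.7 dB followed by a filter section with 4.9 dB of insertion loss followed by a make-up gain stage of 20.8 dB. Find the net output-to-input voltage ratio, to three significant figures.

Net gain = 21.7 + (−4.9) + 20.8 = 37.6 dB.
Voltage ratio = 10^(37.6/20) = 75.9.

75.9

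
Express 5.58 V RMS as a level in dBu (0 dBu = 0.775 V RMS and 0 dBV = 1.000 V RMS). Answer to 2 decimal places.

dBu = 20·log₁₀(V / 0.775 V).
20·log₁₀(5.58/0.775) = +17.15 dBu.

+17.15 dBu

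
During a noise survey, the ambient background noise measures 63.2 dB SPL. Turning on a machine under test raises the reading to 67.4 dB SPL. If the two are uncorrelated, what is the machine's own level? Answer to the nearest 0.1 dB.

65.3 dB SPL

Remove the background by subtracting linear intensities:
L_src = 10·log₁₀(10^(67.4/10) − 10^(63.2/10)) = 10·log₁₀(3406000) = 65.3 dB SPL.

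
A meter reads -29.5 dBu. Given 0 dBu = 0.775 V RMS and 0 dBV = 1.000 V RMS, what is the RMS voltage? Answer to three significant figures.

V = 0.775 V × 10^(-29.5/20).
= 0.775 × 0.03350 = 0.0260 V.

0.0260 V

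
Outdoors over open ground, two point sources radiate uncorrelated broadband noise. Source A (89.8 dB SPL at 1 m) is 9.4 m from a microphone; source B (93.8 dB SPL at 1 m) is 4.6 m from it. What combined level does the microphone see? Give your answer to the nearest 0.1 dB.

At the listener: L_A = 89.8 − 20·log₁₀(9.4) = 70.34 dB; L_B = 93.8 − 20·log₁₀(4.6) = 80.54 dB.
Combined: 10·log₁₀(10^(70.34/10)+10^(80.54/10)) = 80.9 dB SPL.

80.9 dB SPL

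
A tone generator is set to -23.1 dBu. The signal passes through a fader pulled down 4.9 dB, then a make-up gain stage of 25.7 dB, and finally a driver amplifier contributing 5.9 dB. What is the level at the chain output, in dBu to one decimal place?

+3.6 dBu

Cascaded gains and losses add directly in dB.
-23.1 − 4.9 + 25.7 + 5.9 = +3.6 dBu.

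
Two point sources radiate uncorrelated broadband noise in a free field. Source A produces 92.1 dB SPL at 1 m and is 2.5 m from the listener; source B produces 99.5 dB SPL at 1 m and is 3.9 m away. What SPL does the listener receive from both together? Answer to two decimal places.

89.27 dB SPL

At the listener: L_A = 92.1 − 20·log₁₀(2.5) = 84.141 dB; L_B = 99.5 − 20·log₁₀(3.9) = 87.679 dB.
Combined: 10·log₁₀(10^(84.141/10)+10^(87.679/10)) = 89.27 dB SPL.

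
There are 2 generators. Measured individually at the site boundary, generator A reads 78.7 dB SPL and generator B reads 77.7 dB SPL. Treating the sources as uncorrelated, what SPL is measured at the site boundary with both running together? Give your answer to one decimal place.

81.2 dB SPL

Incoherent sources sum as intensities:
L_total = 10·log₁₀(10^(78.7/10) + 10^(77.7/10)) = 10·log₁₀(133000000) = 81.2 dB SPL.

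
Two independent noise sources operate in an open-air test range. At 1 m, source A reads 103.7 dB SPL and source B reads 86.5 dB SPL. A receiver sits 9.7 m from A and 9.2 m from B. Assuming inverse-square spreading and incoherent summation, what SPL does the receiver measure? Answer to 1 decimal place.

84.1 dB SPL

At the listener: L_A = 103.7 − 20·log₁₀(9.7) = 83.96 dB; L_B = 86.5 − 20·log₁₀(9.2) = 67.22 dB.
Combined: 10·log₁₀(10^(83.96/10)+10^(67.22/10)) = 84.1 dB SPL.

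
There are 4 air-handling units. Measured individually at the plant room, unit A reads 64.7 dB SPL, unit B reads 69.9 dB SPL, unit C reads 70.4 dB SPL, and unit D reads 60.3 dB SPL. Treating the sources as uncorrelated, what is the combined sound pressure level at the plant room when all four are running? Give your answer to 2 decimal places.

Incoherent sources sum as intensities:
L_total = 10·log₁₀(10^(64.7/10) + 10^(69.9/10) + 10^(70.4/10) + 10^(60.3/10)) = 10·log₁₀(24760000) = 73.94 dB SPL.

73.94 dB SPL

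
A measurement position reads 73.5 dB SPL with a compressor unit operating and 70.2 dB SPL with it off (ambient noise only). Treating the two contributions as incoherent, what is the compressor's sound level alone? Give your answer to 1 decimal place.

70.8 dB SPL

Background correction is a power subtraction:
L_src = 10·log₁₀(10^(73.5/10) − 10^(70.2/10)) = 10·log₁₀(11920000) = 70.8 dB SPL.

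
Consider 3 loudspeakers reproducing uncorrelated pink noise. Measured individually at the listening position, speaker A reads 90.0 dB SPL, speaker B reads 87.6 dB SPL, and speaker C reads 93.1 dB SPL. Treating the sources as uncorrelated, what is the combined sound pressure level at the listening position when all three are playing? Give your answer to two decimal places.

95.58 dB SPL

Incoherent sources sum as intensities:
L_total = 10·log₁₀(10^(90.0/10) + 10^(87.6/10) + 10^(93.1/10)) = 10·log₁₀(3617000000) = 95.58 dB SPL.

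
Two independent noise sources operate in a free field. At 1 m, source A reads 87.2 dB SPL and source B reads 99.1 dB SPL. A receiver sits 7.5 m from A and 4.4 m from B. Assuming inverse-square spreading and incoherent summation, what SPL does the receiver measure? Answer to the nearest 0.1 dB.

At the listener: L_A = 87.2 − 20·log₁₀(7.5) = 69.70 dB; L_B = 99.1 − 20·log₁₀(4.4) = 86.23 dB.
Combined: 10·log₁₀(10^(69.70/10)+10^(86.23/10)) = 86.3 dB SPL.

86.3 dB SPL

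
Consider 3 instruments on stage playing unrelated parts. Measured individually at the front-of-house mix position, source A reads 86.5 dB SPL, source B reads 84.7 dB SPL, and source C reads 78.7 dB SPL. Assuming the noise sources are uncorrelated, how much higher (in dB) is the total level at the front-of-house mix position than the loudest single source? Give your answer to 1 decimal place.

2.6 dB

Incoherent sources sum as intensities:
L_total = 10·log₁₀(10^(86.5/10) + 10^(84.7/10) + 10^(78.7/10)) = 89.12 dB SPL.
Excess over the loudest (86.5 dB): 89.12 − 86.5 = 2.6 dB.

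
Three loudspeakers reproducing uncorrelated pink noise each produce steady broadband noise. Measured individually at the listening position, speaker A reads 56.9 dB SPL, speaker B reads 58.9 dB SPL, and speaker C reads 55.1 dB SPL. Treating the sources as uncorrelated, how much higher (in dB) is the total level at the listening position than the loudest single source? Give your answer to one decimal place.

3.1 dB

Uncorrelated sources add in intensity (power), not in dB.
L_total = 10·log₁₀(10^(56.9/10) + 10^(58.9/10) + 10^(55.1/10)) = 62.01 dB SPL.
Excess over the loudest (58.9 dB): 62.01 − 58.9 = 3.1 dB.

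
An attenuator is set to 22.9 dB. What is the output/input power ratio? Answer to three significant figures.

0.00513

Power ratio = 10^(dB/10).
10^(-22.9/10) = 10^(-2.290) = 0.00513.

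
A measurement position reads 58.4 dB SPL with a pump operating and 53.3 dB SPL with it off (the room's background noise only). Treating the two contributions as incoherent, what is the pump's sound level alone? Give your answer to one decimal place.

56.8 dB SPL

Subtract intensities: L_src = 10·log₁₀(10^(L_total/10) − 10^(L_bg/10)).
L_src = 10·log₁₀(10^(58.4/10) − 10^(53.3/10)) = 10·log₁₀(478000) = 56.8 dB SPL.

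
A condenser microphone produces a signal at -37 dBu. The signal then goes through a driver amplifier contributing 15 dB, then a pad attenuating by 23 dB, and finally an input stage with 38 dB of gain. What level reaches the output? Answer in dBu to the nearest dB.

In dB, series stages simply add:
-37 + 15 − 23 + 38 = -7 dBu.

-7 dBu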